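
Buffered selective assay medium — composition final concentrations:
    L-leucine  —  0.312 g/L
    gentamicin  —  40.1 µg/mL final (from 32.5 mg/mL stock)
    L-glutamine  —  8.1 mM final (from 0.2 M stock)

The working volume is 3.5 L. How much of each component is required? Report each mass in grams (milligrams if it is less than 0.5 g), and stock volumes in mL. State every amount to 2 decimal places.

L-leucine 1.09 g; gentamicin 4.32 mL; L-glutamine 141.75 mL

Working volume: 3.5 L.
L-leucine: 0.312 g/L × 3.5 L = 1.09 g
gentamicin: dilute stock: 40.1 µg/mL × 3500 mL ÷ 32500 µg/mL = 4.32 mL
L-glutamine: V = C2·V2/C1 = 8.1 mM × 3500 mL ÷ 200 mM = 141.75 mL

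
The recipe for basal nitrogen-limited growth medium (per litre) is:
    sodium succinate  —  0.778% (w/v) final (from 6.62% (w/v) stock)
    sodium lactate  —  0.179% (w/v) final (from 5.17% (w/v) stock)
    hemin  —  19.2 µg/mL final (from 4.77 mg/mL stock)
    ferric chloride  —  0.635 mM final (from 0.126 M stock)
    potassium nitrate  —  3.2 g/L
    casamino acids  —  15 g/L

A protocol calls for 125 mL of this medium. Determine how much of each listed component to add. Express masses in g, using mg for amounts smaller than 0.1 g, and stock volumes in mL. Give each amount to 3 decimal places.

sodium succinate 14.690 mL; sodium lactate 4.328 mL; hemin 0.503 mL; ferric chloride 0.630 mL; potassium nitrate 0.400 g; casamino acids 1.875 g

Target volume = 125 mL = 0.125 L.
sodium succinate: V = C2·V2/C1 = 0.778% ÷ 6.62% × 125 mL = 14.690 mL
sodium lactate: V = C2·V2/C1 = 0.179% ÷ 5.17% × 125 mL = 4.328 mL
hemin: C1V1 = C2V2 → 19.2 µg/mL × 125 mL ÷ 4770 µg/mL = 0.503 mL
ferric chloride: dilute stock: 0.635 mM × 125 mL ÷ 126 mM = 0.630 mL
potassium nitrate: 3.2 g/L × 0.125 L = 0.400 g
casamino acids: 15 g/L × 0.125 L = 1.875 g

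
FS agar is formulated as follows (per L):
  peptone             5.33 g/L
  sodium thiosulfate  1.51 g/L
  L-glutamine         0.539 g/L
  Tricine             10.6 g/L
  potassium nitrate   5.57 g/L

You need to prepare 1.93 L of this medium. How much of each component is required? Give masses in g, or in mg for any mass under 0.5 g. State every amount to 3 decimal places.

peptone 10.287 g; sodium thiosulfate 2.914 g; L-glutamine 1.040 g; Tricine 20.458 g; potassium nitrate 10.750 g

Working volume: 1.93 L.
peptone: 5.33 g/L × 1.93 L = 10.287 g
sodium thiosulfate: 1.51 g/L × 1.93 L = 2.914 g
L-glutamine: 0.539 g/L × 1.93 L = 1.040 g
Tricine: 10.6 g/L × 1.93 L = 20.458 g
potassium nitrate: 5.57 g/L × 1.93 L = 10.750 g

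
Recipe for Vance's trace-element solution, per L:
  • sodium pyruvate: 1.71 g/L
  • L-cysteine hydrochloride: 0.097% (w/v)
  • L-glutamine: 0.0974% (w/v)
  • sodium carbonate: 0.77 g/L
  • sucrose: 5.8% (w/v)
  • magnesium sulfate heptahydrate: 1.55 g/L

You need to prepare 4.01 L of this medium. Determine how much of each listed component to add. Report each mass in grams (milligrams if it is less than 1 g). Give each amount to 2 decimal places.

Working volume: 4.01 L.
sodium pyruvate: 1.71 g/L × 4.01 L = 6.86 g
L-cysteine hydrochloride: 0.097 g per 100 mL × 4010 mL ÷ 100 = 3.89 g
L-glutamine: 0.0974 g per 100 mL × 4010 mL ÷ 100 = 3.91 g
sodium carbonate: 0.77 g/L × 4.01 L = 3.09 g
sucrose: 5.8 g per 100 mL × 4010 mL ÷ 100 = 232.58 g
magnesium sulfate heptahydrate: 1.55 g/L × 4.01 L = 6.22 g

sodium pyruvate 6.86 g; L-cysteine hydrochloride 3.89 g; L-glutamine 3.91 g; sodium carbonate 3.09 g; sucrose 232.58 g; magnesium sulfate heptahydrate 6.22 g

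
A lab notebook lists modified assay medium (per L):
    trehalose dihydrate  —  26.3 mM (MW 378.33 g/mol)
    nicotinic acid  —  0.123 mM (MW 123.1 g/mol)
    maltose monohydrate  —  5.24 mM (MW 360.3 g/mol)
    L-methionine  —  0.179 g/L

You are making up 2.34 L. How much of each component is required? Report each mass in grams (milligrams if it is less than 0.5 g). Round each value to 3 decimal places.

Working volume: 2.34 L.
trehalose dihydrate: 26.3 mmol/L × 378.33 g/mol × 2.34 L ÷ 1000 = 23.283 g
nicotinic acid: 0.123 mmol/L × 123.1 mg/mmol × 2.34 L = 35.431 mg
maltose monohydrate: 5.24 mmol/L × 360.3 g/mol × 2.34 L ÷ 1000 = 4.418 g
L-methionine: 0.179 g/L × 2.34 L = 0.41886 g = 418.860 mg

trehalose dihydrate 23.283 g; nicotinic acid 35.431 mg; maltose monohydrate 4.418 g; L-methionine 418.860 mg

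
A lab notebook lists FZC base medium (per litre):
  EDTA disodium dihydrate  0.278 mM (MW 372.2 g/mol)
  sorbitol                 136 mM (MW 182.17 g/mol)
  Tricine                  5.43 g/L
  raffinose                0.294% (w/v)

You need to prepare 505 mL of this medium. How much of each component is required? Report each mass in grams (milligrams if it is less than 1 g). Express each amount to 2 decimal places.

EDTA disodium dihydrate 52.25 mg; sorbitol 12.51 g; Tricine 2.74 g; raffinose 1.48 g

Scale factor relative to 1 L: 0.505.
EDTA disodium dihydrate: 0.278 mmol/L × 372.2 mg/mmol × 0.505 L = 52.25 mg
sorbitol: 136 mmol/L × 182.17 g/mol × 0.505 L ÷ 1000 = 12.51 g
Tricine: 5.43 g/L × 0.505 L = 2.74 g
raffinose: 0.294% w/v = 2.94 g/L → 2.94 × 0.505 L = 1.48 g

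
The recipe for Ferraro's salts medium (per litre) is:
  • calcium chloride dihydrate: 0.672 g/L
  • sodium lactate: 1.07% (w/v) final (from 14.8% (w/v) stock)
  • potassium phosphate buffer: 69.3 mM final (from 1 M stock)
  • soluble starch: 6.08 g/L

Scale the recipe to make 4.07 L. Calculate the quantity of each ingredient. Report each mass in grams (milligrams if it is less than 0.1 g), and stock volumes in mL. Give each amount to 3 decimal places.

calcium chloride dihydrate 2.735 g; sodium lactate 294.250 mL; potassium phosphate buffer 282.051 mL; soluble starch 24.746 g

Working volume: 4.07 L.
calcium chloride dihydrate: 0.672 g/L × 4.07 L = 2.735 g
sodium lactate: dilute stock: 1.07% ÷ 14.8% × 4070 mL = 294.250 mL
potassium phosphate buffer: C1V1 = C2V2 → 69.3 mM × 4070 mL ÷ 1000 mM = 282.051 mL
soluble starch: 6.08 g/L × 4.07 L = 24.746 g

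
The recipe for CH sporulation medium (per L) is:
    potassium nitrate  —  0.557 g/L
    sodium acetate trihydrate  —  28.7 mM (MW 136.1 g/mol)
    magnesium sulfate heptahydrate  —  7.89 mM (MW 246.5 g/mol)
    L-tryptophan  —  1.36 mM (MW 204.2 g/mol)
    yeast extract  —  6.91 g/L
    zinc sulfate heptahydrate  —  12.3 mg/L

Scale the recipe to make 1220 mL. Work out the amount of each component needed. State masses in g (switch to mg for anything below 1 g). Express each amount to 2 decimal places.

potassium nitrate 679.54 mg; sodium acetate trihydrate 4.77 g; magnesium sulfate heptahydrate 2.37 g; L-tryptophan 338.81 mg; yeast extract 8.43 g; zinc sulfate heptahydrate 15.01 mg

Scale factor relative to 1 L: 1.22.
potassium nitrate: 0.557 g/L × 1.22 L = 0.67954 g = 679.54 mg
sodium acetate trihydrate: 28.7 mmol/L × 136.1 g/mol × 1.22 L ÷ 1000 = 4.77 g
magnesium sulfate heptahydrate: 7.89 mmol/L × 246.5 g/mol × 1.22 L ÷ 1000 = 2.37 g
L-tryptophan: 1.36 mmol/L × 204.2 mg/mmol × 1.22 L = 338.81 mg
yeast extract: 6.91 g/L × 1.22 L = 8.43 g
zinc sulfate heptahydrate: 12.3 mg/L × 1.22 L = 15.01 mg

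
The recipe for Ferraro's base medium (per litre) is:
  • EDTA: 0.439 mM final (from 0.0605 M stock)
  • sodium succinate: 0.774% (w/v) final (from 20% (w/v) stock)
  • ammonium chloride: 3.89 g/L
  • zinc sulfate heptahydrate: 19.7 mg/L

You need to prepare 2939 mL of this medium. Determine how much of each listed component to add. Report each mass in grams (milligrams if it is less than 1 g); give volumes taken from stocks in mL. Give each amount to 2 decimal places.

EDTA 21.33 mL; sodium succinate 113.74 mL; ammonium chloride 11.43 g; zinc sulfate heptahydrate 57.90 mg

Working volume: 2939 mL = 2.939 L.
EDTA: C1V1 = C2V2 → 0.439 mM × 2939 mL ÷ 60.5 mM = 21.33 mL
sodium succinate: dilute stock: 0.774% ÷ 20% × 2939 mL = 113.74 mL
ammonium chloride: 3.89 g/L × 2.939 L = 11.43 g
zinc sulfate heptahydrate: 19.7 mg/L × 2.939 L = 57.90 mg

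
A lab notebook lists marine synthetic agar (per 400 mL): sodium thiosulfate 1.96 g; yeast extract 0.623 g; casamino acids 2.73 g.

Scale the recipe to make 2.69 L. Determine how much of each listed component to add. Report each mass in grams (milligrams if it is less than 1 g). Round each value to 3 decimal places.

sodium thiosulfate 13.181 g; yeast extract 4.190 g; casamino acids 18.359 g

Scale factor = 2690 mL / 400 mL = 6.725.
sodium thiosulfate: 1.96 g × (2690 mL / 400 mL) = 13.181 g
yeast extract: 0.623 g × (2690 mL / 400 mL) = 4.190 g
casamino acids: 2.73 g × (2690 mL / 400 mL) = 18.359 g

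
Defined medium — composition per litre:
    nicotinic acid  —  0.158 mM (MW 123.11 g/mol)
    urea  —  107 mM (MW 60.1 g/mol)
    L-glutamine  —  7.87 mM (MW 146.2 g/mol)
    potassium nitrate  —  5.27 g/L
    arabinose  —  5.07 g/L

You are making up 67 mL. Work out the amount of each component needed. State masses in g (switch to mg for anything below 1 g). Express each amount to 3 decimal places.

Target volume = 67 mL = 0.067 L.
nicotinic acid: 0.158 mmol/L × 123.11 mg/mmol × 0.067 L = 1.303 mg
urea: 107 mmol/L × 60.1 mg/mmol × 0.067 L = 430.857 mg
L-glutamine: 7.87 mmol/L × 146.2 mg/mmol × 0.067 L = 77.090 mg
potassium nitrate: 5.27 g/L × 0.067 L = 0.35309 g = 353.090 mg
arabinose: 5.07 g/L × 0.067 L = 0.33969 g = 339.690 mg

nicotinic acid 1.303 mg; urea 430.857 mg; L-glutamine 77.090 mg; potassium nitrate 353.090 mg; arabinose 339.690 mg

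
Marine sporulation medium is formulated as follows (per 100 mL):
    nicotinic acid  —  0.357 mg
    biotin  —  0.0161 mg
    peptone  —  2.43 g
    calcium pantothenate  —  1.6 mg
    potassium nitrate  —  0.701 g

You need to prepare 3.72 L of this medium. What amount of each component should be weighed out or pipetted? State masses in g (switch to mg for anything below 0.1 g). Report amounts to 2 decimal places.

Scale factor = 3720 mL / 100 mL = 37.2.
nicotinic acid: 0.357 mg × (3720 mL / 100 mL) = 13.28 mg
biotin: 0.0161 mg × (3720 mL / 100 mL) = 0.60 mg
peptone: 2.43 g × (3720 mL / 100 mL) = 90.40 g
calcium pantothenate: 1.6 mg × (3720 mL / 100 mL) = 59.52 mg
potassium nitrate: 0.701 g × (3720 mL / 100 mL) = 26.08 g

nicotinic acid 13.28 mg; biotin 0.60 mg; peptone 90.40 g; calcium pantothenate 59.52 mg; potassium nitrate 26.08 g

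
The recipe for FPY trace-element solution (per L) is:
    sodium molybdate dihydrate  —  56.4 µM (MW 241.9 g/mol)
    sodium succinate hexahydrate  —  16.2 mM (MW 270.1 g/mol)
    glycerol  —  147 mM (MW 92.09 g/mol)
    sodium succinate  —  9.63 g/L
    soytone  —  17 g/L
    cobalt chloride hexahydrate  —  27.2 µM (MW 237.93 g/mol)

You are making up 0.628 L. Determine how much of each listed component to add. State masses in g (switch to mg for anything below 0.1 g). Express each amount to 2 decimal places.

Scale factor relative to 1 L: 0.628.
sodium molybdate dihydrate: 56.4 µmol/L × 241.9 g/mol × 0.628 L ÷ 1000 = 8.57 mg
sodium succinate hexahydrate: 16.2 mmol/L × 270.1 g/mol × 0.628 L ÷ 1000 = 2.75 g
glycerol: 147 mmol/L × 92.09 g/mol × 0.628 L ÷ 1000 = 8.50 g
sodium succinate: 9.63 g/L × 0.628 L = 6.05 g
soytone: 17 g/L × 0.628 L = 10.68 g
cobalt chloride hexahydrate: 27.2 µmol/L × 237.93 g/mol × 0.628 L ÷ 1000 = 4.06 mg

sodium molybdate dihydrate 8.57 mg; sodium succinate hexahydrate 2.75 g; glycerol 8.50 g; sodium succinate 6.05 g; soytone 10.68 g; cobalt chloride hexahydrate 4.06 mg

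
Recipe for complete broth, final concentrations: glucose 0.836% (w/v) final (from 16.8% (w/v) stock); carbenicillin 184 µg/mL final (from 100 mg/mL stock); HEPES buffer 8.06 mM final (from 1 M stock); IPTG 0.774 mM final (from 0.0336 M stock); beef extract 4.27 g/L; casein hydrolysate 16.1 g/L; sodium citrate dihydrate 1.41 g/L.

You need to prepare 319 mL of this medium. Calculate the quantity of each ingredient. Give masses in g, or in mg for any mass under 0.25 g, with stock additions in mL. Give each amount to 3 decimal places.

Scale factor relative to 1 L: 0.319.
glucose: C1V1 = C2V2 → 0.836% ÷ 16.8% × 319 mL = 15.874 mL
carbenicillin: V = C2·V2/C1 = 184 µg/mL × 319 mL ÷ 100000 µg/mL = 0.587 mL
HEPES buffer: dilute stock: 8.06 mM × 319 mL ÷ 1000 mM = 2.571 mL
IPTG: dilute stock: 0.774 mM × 319 mL ÷ 33.6 mM = 7.348 mL
beef extract: 4.27 g/L × 0.319 L = 1.362 g
casein hydrolysate: 16.1 g/L × 0.319 L = 5.136 g
sodium citrate dihydrate: 1.41 g/L × 0.319 L = 0.450 g

glucose 15.874 mL; carbenicillin 0.587 mL; HEPES buffer 2.571 mL; IPTG 7.348 mL; beef extract 1.362 g; casein hydrolysate 5.136 g; sodium citrate dihydrate 0.450 g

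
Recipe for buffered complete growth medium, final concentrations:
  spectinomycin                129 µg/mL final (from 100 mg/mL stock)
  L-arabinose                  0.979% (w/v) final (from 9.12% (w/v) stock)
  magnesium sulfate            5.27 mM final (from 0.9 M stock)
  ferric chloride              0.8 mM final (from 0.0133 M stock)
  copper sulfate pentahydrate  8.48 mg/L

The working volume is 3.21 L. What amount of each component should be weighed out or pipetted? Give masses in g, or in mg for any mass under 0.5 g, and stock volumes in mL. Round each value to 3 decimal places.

Working volume: 3.21 L.
spectinomycin: V = C2·V2/C1 = 129 µg/mL × 3210 mL ÷ 100000 µg/mL = 4.141 mL
L-arabinose: dilute stock: 0.979% ÷ 9.12% × 3210 mL = 344.582 mL
magnesium sulfate: V = C2·V2/C1 = 5.27 mM × 3210 mL ÷ 900 mM = 18.796 mL
ferric chloride: dilute stock: 0.8 mM × 3210 mL ÷ 13.3 mM = 193.083 mL
copper sulfate pentahydrate: 8.48 mg/L × 3.21 L = 27.221 mg

spectinomycin 4.141 mL; L-arabinose 344.582 mL; magnesium sulfate 18.796 mL; ferric chloride 193.083 mL; copper sulfate pentahydrate 27.221 mg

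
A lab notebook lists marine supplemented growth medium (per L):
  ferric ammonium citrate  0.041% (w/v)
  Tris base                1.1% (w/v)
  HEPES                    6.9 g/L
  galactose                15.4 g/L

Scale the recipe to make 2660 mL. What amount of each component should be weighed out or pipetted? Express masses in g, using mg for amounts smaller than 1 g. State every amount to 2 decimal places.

Scale factor relative to 1 L: 2.66.
ferric ammonium citrate: 0.041% w/v = 0.41 g/L → 0.41 × 2.66 L = 1.09 g
Tris base: 1.1% w/v = 11 g/L → 11 × 2.66 L = 29.26 g
HEPES: 6.9 g/L × 2.66 L = 18.35 g
galactose: 15.4 g/L × 2.66 L = 40.96 g

ferric ammonium citrate 1.09 g; Tris base 29.26 g; HEPES 18.35 g; galactose 40.96 g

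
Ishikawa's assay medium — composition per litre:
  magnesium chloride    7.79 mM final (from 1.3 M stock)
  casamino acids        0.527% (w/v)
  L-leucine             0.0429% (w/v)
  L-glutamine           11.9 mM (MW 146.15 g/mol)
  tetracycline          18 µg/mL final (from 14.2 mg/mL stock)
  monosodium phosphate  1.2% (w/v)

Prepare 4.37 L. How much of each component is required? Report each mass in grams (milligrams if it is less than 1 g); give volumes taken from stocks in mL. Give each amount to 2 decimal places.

Scale factor relative to 1 L: 4.37.
magnesium chloride: C1V1 = C2V2 → 7.79 mM × 4370 mL ÷ 1300 mM = 26.19 mL
casamino acids: 0.527% w/v = 5.27 g/L → 5.27 × 4.37 L = 23.03 g
L-leucine: 0.0429 g per 100 mL × 4370 mL ÷ 100 = 1.87 g
L-glutamine: 11.9 mmol/L × 146.15 g/mol × 4.37 L ÷ 1000 = 7.60 g
tetracycline: V = C2·V2/C1 = 18 µg/mL × 4370 mL ÷ 14200 µg/mL = 5.54 mL
monosodium phosphate: 1.2% w/v = 12 g/L → 12 × 4.37 L = 52.44 g

magnesium chloride 26.19 mL; casamino acids 23.03 g; L-leucine 1.87 g; L-glutamine 7.60 g; tetracycline 5.54 mL; monosodium phosphate 52.44 g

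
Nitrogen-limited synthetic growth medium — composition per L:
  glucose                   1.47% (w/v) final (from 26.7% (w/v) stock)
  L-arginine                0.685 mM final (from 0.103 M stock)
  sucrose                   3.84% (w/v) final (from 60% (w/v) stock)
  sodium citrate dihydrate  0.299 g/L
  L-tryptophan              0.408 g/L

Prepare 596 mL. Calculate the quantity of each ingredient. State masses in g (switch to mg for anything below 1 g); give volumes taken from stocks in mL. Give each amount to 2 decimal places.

Target volume = 596 mL = 0.596 L.
glucose: dilute stock: 1.47% ÷ 26.7% × 596 mL = 32.81 mL
L-arginine: C1V1 = C2V2 → 0.685 mM × 596 mL ÷ 103 mM = 3.96 mL
sucrose: V = C2·V2/C1 = 3.84% ÷ 60% × 596 mL = 38.14 mL
sodium citrate dihydrate: 0.299 g/L × 0.596 L = 0.178204 g = 178.20 mg
L-tryptophan: 0.408 g/L × 0.596 L = 0.243168 g = 243.17 mg

glucose 32.81 mL; L-arginine 3.96 mL; sucrose 38.14 mL; sodium citrate dihydrate 178.20 mg; L-tryptophan 243.17 mg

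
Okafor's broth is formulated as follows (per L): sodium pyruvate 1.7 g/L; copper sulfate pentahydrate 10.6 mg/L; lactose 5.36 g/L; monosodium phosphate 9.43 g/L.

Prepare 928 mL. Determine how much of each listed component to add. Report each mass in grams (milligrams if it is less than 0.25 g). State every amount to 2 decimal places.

Working volume: 928 mL = 0.928 L.
sodium pyruvate: 1.7 g/L × 0.928 L = 1.58 g
copper sulfate pentahydrate: 10.6 mg/L × 0.928 L = 9.84 mg
lactose: 5.36 g/L × 0.928 L = 4.97 g
monosodium phosphate: 9.43 g/L × 0.928 L = 8.75 g

sodium pyruvate 1.58 g; copper sulfate pentahydrate 9.84 mg; lactose 4.97 g; monosodium phosphate 8.75 g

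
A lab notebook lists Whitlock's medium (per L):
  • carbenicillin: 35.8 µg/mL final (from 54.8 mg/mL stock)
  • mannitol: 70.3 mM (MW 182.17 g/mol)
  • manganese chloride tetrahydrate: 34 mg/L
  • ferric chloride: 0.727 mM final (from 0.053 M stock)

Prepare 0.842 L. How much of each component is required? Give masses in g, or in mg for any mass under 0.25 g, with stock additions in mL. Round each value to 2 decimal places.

carbenicillin 0.55 mL; mannitol 10.78 g; manganese chloride tetrahydrate 28.63 mg; ferric chloride 11.55 mL

Scale factor relative to 1 L: 0.842.
carbenicillin: V = C2·V2/C1 = 35.8 µg/mL × 842 mL ÷ 54800 µg/mL = 0.55 mL
mannitol: 70.3 mmol/L × 182.17 g/mol × 0.842 L ÷ 1000 = 10.78 g
manganese chloride tetrahydrate: 34 mg/L × 0.842 L = 28.63 mg
ferric chloride: C1V1 = C2V2 → 0.727 mM × 842 mL ÷ 53 mM = 11.55 mL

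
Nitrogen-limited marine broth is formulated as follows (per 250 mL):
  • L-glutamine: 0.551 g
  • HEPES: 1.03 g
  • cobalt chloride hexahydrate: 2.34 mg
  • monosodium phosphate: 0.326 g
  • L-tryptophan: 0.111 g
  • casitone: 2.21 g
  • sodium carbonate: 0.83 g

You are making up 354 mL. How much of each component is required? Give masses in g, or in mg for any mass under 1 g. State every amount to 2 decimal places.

L-glutamine 780.22 mg; HEPES 1.46 g; cobalt chloride hexahydrate 3.31 mg; monosodium phosphate 461.62 mg; L-tryptophan 157.18 mg; casitone 3.13 g; sodium carbonate 1.18 g

Ratio of target to recipe volume: 354 / 250 = 1.416.
L-glutamine: 0.551 g × (354 mL / 250 mL) = 0.780216 g = 780.22 mg
HEPES: 1.03 g × (354 mL / 250 mL) = 1.46 g
cobalt chloride hexahydrate: 2.34 mg × (354 mL / 250 mL) = 3.31 mg
monosodium phosphate: 0.326 g × (354 mL / 250 mL) = 0.461616 g = 461.62 mg
L-tryptophan: 0.111 g × (354 mL / 250 mL) = 0.157176 g = 157.18 mg
casitone: 2.21 g × (354 mL / 250 mL) = 3.13 g
sodium carbonate: 0.83 g × (354 mL / 250 mL) = 1.18 g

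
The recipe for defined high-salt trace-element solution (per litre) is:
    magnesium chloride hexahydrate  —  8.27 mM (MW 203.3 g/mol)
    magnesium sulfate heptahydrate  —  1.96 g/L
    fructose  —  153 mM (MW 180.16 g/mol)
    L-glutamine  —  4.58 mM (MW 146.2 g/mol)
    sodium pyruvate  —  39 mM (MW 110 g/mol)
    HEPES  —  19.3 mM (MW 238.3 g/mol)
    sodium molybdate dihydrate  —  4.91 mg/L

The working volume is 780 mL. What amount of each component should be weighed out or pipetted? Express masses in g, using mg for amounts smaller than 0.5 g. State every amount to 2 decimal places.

magnesium chloride hexahydrate 1.31 g; magnesium sulfate heptahydrate 1.53 g; fructose 21.50 g; L-glutamine 0.52 g; sodium pyruvate 3.35 g; HEPES 3.59 g; sodium molybdate dihydrate 3.83 mg

Target volume = 780 mL = 0.78 L.
magnesium chloride hexahydrate: 8.27 mmol/L × 203.3 g/mol × 0.78 L ÷ 1000 = 1.31 g
magnesium sulfate heptahydrate: 1.96 g/L × 0.78 L = 1.53 g
fructose: 153 mmol/L × 180.16 g/mol × 0.78 L ÷ 1000 = 21.50 g
L-glutamine: 4.58 mmol/L × 146.2 g/mol × 0.78 L ÷ 1000 = 0.52 g
sodium pyruvate: 39 mmol/L × 110 g/mol × 0.78 L ÷ 1000 = 3.35 g
HEPES: 19.3 mmol/L × 238.3 g/mol × 0.78 L ÷ 1000 = 3.59 g
sodium molybdate dihydrate: 4.91 mg/L × 0.78 L = 3.83 mg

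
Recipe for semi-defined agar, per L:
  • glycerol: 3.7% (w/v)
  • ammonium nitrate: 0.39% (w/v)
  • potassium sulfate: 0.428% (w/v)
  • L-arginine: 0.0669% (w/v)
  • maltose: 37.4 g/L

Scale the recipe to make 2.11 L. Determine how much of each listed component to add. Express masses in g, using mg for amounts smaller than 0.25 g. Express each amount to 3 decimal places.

Scale factor relative to 1 L: 2.11.
glycerol: 3.7% w/v = 37 g/L → 37 × 2.11 L = 78.070 g
ammonium nitrate: 0.39% w/v = 3.9 g/L → 3.9 × 2.11 L = 8.229 g
potassium sulfate: 0.428 g per 100 mL × 2110 mL ÷ 100 = 9.031 g
L-arginine: 0.0669% w/v = 0.669 g/L → 0.669 × 2.11 L = 1.412 g
maltose: 37.4 g/L × 2.11 L = 78.914 g

glycerol 78.070 g; ammonium nitrate 8.229 g; potassium sulfate 9.031 g; L-arginine 1.412 g; maltose 78.914 g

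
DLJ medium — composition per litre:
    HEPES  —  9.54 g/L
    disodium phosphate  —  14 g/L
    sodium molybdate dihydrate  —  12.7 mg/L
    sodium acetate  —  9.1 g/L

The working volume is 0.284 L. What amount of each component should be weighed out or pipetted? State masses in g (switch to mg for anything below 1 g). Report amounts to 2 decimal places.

Scale factor relative to 1 L: 0.284.
HEPES: 9.54 g/L × 0.284 L = 2.71 g
disodium phosphate: 14 g/L × 0.284 L = 3.98 g
sodium molybdate dihydrate: 12.7 mg/L × 0.284 L = 3.61 mg
sodium acetate: 9.1 g/L × 0.284 L = 2.58 g

HEPES 2.71 g; disodium phosphate 3.98 g; sodium molybdate dihydrate 3.61 mg; sodium acetate 2.58 g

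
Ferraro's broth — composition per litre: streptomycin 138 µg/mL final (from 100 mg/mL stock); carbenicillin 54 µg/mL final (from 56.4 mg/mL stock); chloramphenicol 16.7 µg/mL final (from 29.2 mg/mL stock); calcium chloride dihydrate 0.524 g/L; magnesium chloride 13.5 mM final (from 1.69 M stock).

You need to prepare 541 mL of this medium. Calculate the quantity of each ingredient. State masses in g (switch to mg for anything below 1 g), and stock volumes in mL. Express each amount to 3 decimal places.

Working volume: 541 mL = 0.541 L.
streptomycin: C1V1 = C2V2 → 138 µg/mL × 541 mL ÷ 100000 µg/mL = 0.747 mL
carbenicillin: dilute stock: 54 µg/mL × 541 mL ÷ 56400 µg/mL = 0.518 mL
chloramphenicol: dilute stock: 16.7 µg/mL × 541 mL ÷ 29200 µg/mL = 0.309 mL
calcium chloride dihydrate: 0.524 g/L × 0.541 L = 0.283484 g = 283.484 mg
magnesium chloride: C1V1 = C2V2 → 13.5 mM × 541 mL ÷ 1690 mM = 4.322 mL

streptomycin 0.747 mL; carbenicillin 0.518 mL; chloramphenicol 0.309 mL; calcium chloride dihydrate 283.484 mg; magnesium chloride 4.322 mL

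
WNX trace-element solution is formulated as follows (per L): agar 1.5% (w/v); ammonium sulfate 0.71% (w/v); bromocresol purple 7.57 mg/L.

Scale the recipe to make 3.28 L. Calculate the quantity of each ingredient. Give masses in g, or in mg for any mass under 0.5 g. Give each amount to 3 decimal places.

Scale factor relative to 1 L: 3.28.
agar: 1.5% w/v = 15 g/L → 15 × 3.28 L = 49.200 g
ammonium sulfate: 0.71 g per 100 mL × 3280 mL ÷ 100 = 23.288 g
bromocresol purple: 7.57 mg/L × 3.28 L = 24.830 mg

agar 49.200 g; ammonium sulfate 23.288 g; bromocresol purple 24.830 mg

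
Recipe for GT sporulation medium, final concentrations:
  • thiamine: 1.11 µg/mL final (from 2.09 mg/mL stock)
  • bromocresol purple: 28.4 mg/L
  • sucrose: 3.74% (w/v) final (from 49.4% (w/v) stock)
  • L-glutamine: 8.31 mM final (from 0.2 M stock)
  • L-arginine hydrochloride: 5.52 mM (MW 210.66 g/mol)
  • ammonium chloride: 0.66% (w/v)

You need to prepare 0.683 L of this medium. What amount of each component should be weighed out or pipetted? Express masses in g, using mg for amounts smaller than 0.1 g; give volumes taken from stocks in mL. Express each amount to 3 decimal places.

thiamine 0.363 mL; bromocresol purple 19.397 mg; sucrose 51.709 mL; L-glutamine 28.379 mL; L-arginine hydrochloride 0.794 g; ammonium chloride 4.508 g

Scale factor relative to 1 L: 0.683.
thiamine: C1V1 = C2V2 → 1.11 µg/mL × 683 mL ÷ 2090 µg/mL = 0.363 mL
bromocresol purple: 28.4 mg/L × 0.683 L = 19.397 mg
sucrose: dilute stock: 3.74% ÷ 49.4% × 683 mL = 51.709 mL
L-glutamine: C1V1 = C2V2 → 8.31 mM × 683 mL ÷ 200 mM = 28.379 mL
L-arginine hydrochloride: 5.52 mmol/L × 210.66 g/mol × 0.683 L ÷ 1000 = 0.794 g
ammonium chloride: 0.66 g per 100 mL × 683 mL ÷ 100 = 4.508 g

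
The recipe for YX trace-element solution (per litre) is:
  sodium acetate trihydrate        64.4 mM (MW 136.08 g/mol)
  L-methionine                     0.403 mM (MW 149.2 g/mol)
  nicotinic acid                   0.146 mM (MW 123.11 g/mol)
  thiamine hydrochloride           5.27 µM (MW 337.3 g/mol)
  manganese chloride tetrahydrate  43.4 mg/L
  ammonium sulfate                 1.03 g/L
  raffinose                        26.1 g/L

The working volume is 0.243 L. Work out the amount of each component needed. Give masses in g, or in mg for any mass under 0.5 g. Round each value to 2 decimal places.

sodium acetate trihydrate 2.13 g; L-methionine 14.61 mg; nicotinic acid 4.37 mg; thiamine hydrochloride 0.43 mg; manganese chloride tetrahydrate 10.55 mg; ammonium sulfate 250.29 mg; raffinose 6.34 g

Scale factor relative to 1 L: 0.243.
sodium acetate trihydrate: 64.4 mmol/L × 136.08 g/mol × 0.243 L ÷ 1000 = 2.13 g
L-methionine: 0.403 mmol/L × 149.2 mg/mmol × 0.243 L = 14.61 mg
nicotinic acid: 0.146 mmol/L × 123.11 mg/mmol × 0.243 L = 4.37 mg
thiamine hydrochloride: 5.27 µmol/L × 337.3 g/mol × 0.243 L ÷ 1000 = 0.43 mg
manganese chloride tetrahydrate: 43.4 mg/L × 0.243 L = 10.55 mg
ammonium sulfate: 1.03 g/L × 0.243 L = 0.25029 g = 250.29 mg
raffinose: 26.1 g/L × 0.243 L = 6.34 g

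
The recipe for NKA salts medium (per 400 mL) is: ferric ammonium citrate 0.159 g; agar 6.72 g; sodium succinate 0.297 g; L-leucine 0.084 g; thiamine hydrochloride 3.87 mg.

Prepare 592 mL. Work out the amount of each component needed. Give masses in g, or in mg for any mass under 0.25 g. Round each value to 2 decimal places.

Scale factor = 592 mL / 400 mL = 1.48.
ferric ammonium citrate: 0.159 g × (592 mL / 400 mL) = 0.23532 g = 235.32 mg
agar: 6.72 g × (592 mL / 400 mL) = 9.95 g
sodium succinate: 0.297 g × (592 mL / 400 mL) = 0.44 g
L-leucine: 0.084 g × (592 mL / 400 mL) = 0.12432 g = 124.32 mg
thiamine hydrochloride: 3.87 mg × (592 mL / 400 mL) = 5.73 mg

ferric ammonium citrate 235.32 mg; agar 9.95 g; sodium succinate 0.44 g; L-leucine 124.32 mg; thiamine hydrochloride 5.73 mg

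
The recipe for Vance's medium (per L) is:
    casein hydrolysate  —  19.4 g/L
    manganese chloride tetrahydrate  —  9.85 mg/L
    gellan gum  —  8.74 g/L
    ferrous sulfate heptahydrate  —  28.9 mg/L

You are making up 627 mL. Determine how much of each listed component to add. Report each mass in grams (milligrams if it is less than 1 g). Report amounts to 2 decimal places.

Working volume: 627 mL = 0.627 L.
casein hydrolysate: 19.4 g/L × 0.627 L = 12.16 g
manganese chloride tetrahydrate: 9.85 mg/L × 0.627 L = 6.18 mg
gellan gum: 8.74 g/L × 0.627 L = 5.48 g
ferrous sulfate heptahydrate: 28.9 mg/L × 0.627 L = 18.12 mg

casein hydrolysate 12.16 g; manganese chloride tetrahydrate 6.18 mg; gellan gum 5.48 g; ferrous sulfate heptahydrate 18.12 mg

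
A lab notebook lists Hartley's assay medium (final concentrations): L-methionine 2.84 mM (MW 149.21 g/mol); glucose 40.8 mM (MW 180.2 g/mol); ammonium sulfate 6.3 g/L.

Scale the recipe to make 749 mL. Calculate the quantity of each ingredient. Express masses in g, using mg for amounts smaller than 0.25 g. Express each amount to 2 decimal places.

L-methionine 0.32 g; glucose 5.51 g; ammonium sulfate 4.72 g

Working volume: 749 mL = 0.749 L.
L-methionine: 2.84 mmol/L × 149.21 g/mol × 0.749 L ÷ 1000 = 0.32 g
glucose: 40.8 mmol/L × 180.2 g/mol × 0.749 L ÷ 1000 = 5.51 g
ammonium sulfate: 6.3 g/L × 0.749 L = 4.72 g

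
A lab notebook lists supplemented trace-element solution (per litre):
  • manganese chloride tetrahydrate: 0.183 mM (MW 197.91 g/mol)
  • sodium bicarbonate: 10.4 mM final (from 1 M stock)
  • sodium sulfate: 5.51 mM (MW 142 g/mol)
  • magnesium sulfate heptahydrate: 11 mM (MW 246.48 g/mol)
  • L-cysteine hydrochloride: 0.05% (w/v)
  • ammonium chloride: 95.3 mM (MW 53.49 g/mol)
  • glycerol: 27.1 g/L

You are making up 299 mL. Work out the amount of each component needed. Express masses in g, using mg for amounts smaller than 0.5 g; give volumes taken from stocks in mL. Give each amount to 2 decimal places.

manganese chloride tetrahydrate 10.83 mg; sodium bicarbonate 3.11 mL; sodium sulfate 233.94 mg; magnesium sulfate heptahydrate 0.81 g; L-cysteine hydrochloride 149.50 mg; ammonium chloride 1.52 g; glycerol 8.10 g

Target volume = 299 mL = 0.299 L.
manganese chloride tetrahydrate: 0.183 mmol/L × 197.91 mg/mmol × 0.299 L = 10.83 mg
sodium bicarbonate: V = C2·V2/C1 = 10.4 mM × 299 mL ÷ 1000 mM = 3.11 mL
sodium sulfate: 5.51 mmol/L × 142 mg/mmol × 0.299 L = 233.94 mg
magnesium sulfate heptahydrate: 11 mmol/L × 246.48 g/mol × 0.299 L ÷ 1000 = 0.81 g
L-cysteine hydrochloride: 0.05% w/v = 0.5 g/L → 0.5 × 0.299 L = 0.1495 g = 149.50 mg
ammonium chloride: 95.3 mmol/L × 53.49 g/mol × 0.299 L ÷ 1000 = 1.52 g
glycerol: 27.1 g/L × 0.299 L = 8.10 g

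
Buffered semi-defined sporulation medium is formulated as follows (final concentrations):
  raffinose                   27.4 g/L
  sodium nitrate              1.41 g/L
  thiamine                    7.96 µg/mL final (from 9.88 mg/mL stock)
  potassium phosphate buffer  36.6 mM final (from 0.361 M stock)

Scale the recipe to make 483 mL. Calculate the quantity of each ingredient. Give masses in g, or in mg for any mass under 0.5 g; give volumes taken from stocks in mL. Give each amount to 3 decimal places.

Target volume = 483 mL = 0.483 L.
raffinose: 27.4 g/L × 0.483 L = 13.234 g
sodium nitrate: 1.41 g/L × 0.483 L = 0.681 g
thiamine: dilute stock: 7.96 µg/mL × 483 mL ÷ 9880 µg/mL = 0.389 mL
potassium phosphate buffer: C1V1 = C2V2 → 36.6 mM × 483 mL ÷ 361 mM = 48.969 mL

raffinose 13.234 g; sodium nitrate 0.681 g; thiamine 0.389 mL; potassium phosphate buffer 48.969 mL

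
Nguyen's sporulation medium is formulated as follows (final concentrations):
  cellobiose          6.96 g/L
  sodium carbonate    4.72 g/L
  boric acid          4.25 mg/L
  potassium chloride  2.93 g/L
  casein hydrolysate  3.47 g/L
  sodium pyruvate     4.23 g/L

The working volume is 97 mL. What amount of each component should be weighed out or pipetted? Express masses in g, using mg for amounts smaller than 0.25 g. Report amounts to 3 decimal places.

cellobiose 0.675 g; sodium carbonate 0.458 g; boric acid 0.412 mg; potassium chloride 0.284 g; casein hydrolysate 0.337 g; sodium pyruvate 0.410 g

Scale factor relative to 1 L: 0.097.
cellobiose: 6.96 g/L × 0.097 L = 0.675 g
sodium carbonate: 4.72 g/L × 0.097 L = 0.458 g
boric acid: 4.25 mg/L × 0.097 L = 0.412 mg
potassium chloride: 2.93 g/L × 0.097 L = 0.284 g
casein hydrolysate: 3.47 g/L × 0.097 L = 0.337 g
sodium pyruvate: 4.23 g/L × 0.097 L = 0.410 g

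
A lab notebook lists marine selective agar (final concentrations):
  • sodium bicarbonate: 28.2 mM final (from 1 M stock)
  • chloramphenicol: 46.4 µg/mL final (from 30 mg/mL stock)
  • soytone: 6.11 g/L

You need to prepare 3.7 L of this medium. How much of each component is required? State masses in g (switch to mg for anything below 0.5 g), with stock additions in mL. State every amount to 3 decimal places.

Scale factor relative to 1 L: 3.7.
sodium bicarbonate: V = C2·V2/C1 = 28.2 mM × 3700 mL ÷ 1000 mM = 104.340 mL
chloramphenicol: dilute stock: 46.4 µg/mL × 3700 mL ÷ 30000 µg/mL = 5.723 mL
soytone: 6.11 g/L × 3.7 L = 22.607 g

sodium bicarbonate 104.340 mL; chloramphenicol 5.723 mL; soytone 22.607 g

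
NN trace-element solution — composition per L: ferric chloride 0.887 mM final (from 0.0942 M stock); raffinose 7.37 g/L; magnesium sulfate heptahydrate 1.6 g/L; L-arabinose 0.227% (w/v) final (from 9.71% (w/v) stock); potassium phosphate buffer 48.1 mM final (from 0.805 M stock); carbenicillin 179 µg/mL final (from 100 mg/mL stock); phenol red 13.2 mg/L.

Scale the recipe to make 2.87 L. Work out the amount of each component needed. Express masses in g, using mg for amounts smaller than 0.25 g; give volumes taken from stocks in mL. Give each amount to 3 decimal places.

Scale factor relative to 1 L: 2.87.
ferric chloride: V = C2·V2/C1 = 0.887 mM × 2870 mL ÷ 94.2 mM = 27.024 mL
raffinose: 7.37 g/L × 2.87 L = 21.152 g
magnesium sulfate heptahydrate: 1.6 g/L × 2.87 L = 4.592 g
L-arabinose: dilute stock: 0.227% ÷ 9.71% × 2870 mL = 67.095 mL
potassium phosphate buffer: dilute stock: 48.1 mM × 2870 mL ÷ 805 mM = 171.487 mL
carbenicillin: C1V1 = C2V2 → 179 µg/mL × 2870 mL ÷ 100000 µg/mL = 5.137 mL
phenol red: 13.2 mg/L × 2.87 L = 37.884 mg

ferric chloride 27.024 mL; raffinose 21.152 g; magnesium sulfate heptahydrate 4.592 g; L-arabinose 67.095 mL; potassium phosphate buffer 171.487 mL; carbenicillin 5.137 mL; phenol red 37.884 mg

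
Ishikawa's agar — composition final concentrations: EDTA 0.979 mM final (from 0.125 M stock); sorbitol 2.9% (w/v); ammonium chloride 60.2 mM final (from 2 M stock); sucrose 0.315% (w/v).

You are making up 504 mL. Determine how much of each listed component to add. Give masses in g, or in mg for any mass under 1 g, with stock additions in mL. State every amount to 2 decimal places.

EDTA 3.95 mL; sorbitol 14.62 g; ammonium chloride 15.17 mL; sucrose 1.59 g

Working volume: 504 mL = 0.504 L.
EDTA: dilute stock: 0.979 mM × 504 mL ÷ 125 mM = 3.95 mL
sorbitol: 2.9% w/v = 29 g/L → 29 × 0.504 L = 14.62 g
ammonium chloride: C1V1 = C2V2 → 60.2 mM × 504 mL ÷ 2000 mM = 15.17 mL
sucrose: 0.315 g per 100 mL × 504 mL ÷ 100 = 1.59 g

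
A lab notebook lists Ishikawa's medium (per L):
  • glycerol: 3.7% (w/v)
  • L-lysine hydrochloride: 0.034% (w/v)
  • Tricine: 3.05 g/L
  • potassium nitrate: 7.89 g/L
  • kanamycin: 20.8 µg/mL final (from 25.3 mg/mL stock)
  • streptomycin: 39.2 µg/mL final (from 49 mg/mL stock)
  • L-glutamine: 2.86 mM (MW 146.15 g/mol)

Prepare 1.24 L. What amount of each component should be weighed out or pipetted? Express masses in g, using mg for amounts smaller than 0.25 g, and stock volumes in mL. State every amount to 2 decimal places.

glycerol 45.88 g; L-lysine hydrochloride 0.42 g; Tricine 3.78 g; potassium nitrate 9.78 g; kanamycin 1.02 mL; streptomycin 0.99 mL; L-glutamine 0.52 g

Working volume: 1.24 L.
glycerol: 3.7% w/v = 37 g/L → 37 × 1.24 L = 45.88 g
L-lysine hydrochloride: 0.034 g per 100 mL × 1240 mL ÷ 100 = 0.42 g
Tricine: 3.05 g/L × 1.24 L = 3.78 g
potassium nitrate: 7.89 g/L × 1.24 L = 9.78 g
kanamycin: C1V1 = C2V2 → 20.8 µg/mL × 1240 mL ÷ 25300 µg/mL = 1.02 mL
streptomycin: dilute stock: 39.2 µg/mL × 1240 mL ÷ 49000 µg/mL = 0.99 mL
L-glutamine: 2.86 mmol/L × 146.15 g/mol × 1.24 L ÷ 1000 = 0.52 g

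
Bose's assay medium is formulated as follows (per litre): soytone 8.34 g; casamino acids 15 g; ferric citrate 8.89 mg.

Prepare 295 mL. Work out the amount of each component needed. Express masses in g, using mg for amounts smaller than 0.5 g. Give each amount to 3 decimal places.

Scale factor = 295 mL / 1000 mL = 0.295.
soytone: 8.34 g × (295 mL / 1000 mL) = 2.460 g
casamino acids: 15 g × (295 mL / 1000 mL) = 4.425 g
ferric citrate: 8.89 mg × (295 mL / 1000 mL) = 2.623 mg

soytone 2.460 g; casamino acids 4.425 g; ferric citrate 2.623 mg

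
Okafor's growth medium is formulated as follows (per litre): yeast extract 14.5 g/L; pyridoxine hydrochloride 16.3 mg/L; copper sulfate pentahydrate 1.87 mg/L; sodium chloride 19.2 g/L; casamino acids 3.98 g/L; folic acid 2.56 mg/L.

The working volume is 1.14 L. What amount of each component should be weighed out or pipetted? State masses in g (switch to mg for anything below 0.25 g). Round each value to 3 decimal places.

yeast extract 16.530 g; pyridoxine hydrochloride 18.582 mg; copper sulfate pentahydrate 2.132 mg; sodium chloride 21.888 g; casamino acids 4.537 g; folic acid 2.918 mg

Scale factor relative to 1 L: 1.14.
yeast extract: 14.5 g/L × 1.14 L = 16.530 g
pyridoxine hydrochloride: 16.3 mg/L × 1.14 L = 18.582 mg
copper sulfate pentahydrate: 1.87 mg/L × 1.14 L = 2.132 mg
sodium chloride: 19.2 g/L × 1.14 L = 21.888 g
casamino acids: 3.98 g/L × 1.14 L = 4.537 g
folic acid: 2.56 mg/L × 1.14 L = 2.918 mg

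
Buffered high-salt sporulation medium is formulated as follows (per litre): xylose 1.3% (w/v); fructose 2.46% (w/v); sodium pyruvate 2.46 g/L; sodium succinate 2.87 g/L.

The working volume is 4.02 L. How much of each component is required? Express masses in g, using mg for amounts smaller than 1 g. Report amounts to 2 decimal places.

Scale factor relative to 1 L: 4.02.
xylose: 1.3% w/v = 13 g/L → 13 × 4.02 L = 52.26 g
fructose: 2.46% w/v = 24.6 g/L → 24.6 × 4.02 L = 98.89 g
sodium pyruvate: 2.46 g/L × 4.02 L = 9.89 g
sodium succinate: 2.87 g/L × 4.02 L = 11.54 g

xylose 52.26 g; fructose 98.89 g; sodium pyruvate 9.89 g; sodium succinate 11.54 g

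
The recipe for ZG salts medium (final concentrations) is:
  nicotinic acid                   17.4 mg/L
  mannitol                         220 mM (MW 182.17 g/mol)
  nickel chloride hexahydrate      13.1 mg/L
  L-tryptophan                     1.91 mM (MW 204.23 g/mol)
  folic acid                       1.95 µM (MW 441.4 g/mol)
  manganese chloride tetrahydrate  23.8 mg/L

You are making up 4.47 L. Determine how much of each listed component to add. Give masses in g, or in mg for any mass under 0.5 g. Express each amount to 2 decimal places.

nicotinic acid 77.78 mg; mannitol 179.15 g; nickel chloride hexahydrate 58.56 mg; L-tryptophan 1.74 g; folic acid 3.85 mg; manganese chloride tetrahydrate 106.39 mg

Scale factor relative to 1 L: 4.47.
nicotinic acid: 17.4 mg/L × 4.47 L = 77.78 mg
mannitol: 220 mmol/L × 182.17 g/mol × 4.47 L ÷ 1000 = 179.15 g
nickel chloride hexahydrate: 13.1 mg/L × 4.47 L = 58.56 mg
L-tryptophan: 1.91 mmol/L × 204.23 g/mol × 4.47 L ÷ 1000 = 1.74 g
folic acid: 1.95 µmol/L × 441.4 g/mol × 4.47 L ÷ 1000 = 3.85 mg
manganese chloride tetrahydrate: 23.8 mg/L × 4.47 L = 106.39 mg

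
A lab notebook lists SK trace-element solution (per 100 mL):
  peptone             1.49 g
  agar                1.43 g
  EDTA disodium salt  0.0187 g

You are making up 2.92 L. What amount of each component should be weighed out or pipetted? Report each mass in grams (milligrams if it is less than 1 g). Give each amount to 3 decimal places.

peptone 43.508 g; agar 41.756 g; EDTA disodium salt 546.040 mg

Ratio of target to recipe volume: 2920 / 100 = 29.2.
peptone: 1.49 g × (2920 mL / 100 mL) = 43.508 g
agar: 1.43 g × (2920 mL / 100 mL) = 41.756 g
EDTA disodium salt: 0.0187 g × (2920 mL / 100 mL) = 0.54604 g = 546.040 mg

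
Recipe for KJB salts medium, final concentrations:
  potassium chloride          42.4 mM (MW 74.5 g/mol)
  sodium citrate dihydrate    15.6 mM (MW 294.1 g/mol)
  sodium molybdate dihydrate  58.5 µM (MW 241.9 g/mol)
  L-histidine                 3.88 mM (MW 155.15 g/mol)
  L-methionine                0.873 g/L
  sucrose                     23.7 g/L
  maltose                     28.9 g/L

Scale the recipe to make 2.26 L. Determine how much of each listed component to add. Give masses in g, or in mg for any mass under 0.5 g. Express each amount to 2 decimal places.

Working volume: 2.26 L.
potassium chloride: 42.4 mmol/L × 74.5 g/mol × 2.26 L ÷ 1000 = 7.14 g
sodium citrate dihydrate: 15.6 mmol/L × 294.1 g/mol × 2.26 L ÷ 1000 = 10.37 g
sodium molybdate dihydrate: 58.5 µmol/L × 241.9 g/mol × 2.26 L ÷ 1000 = 31.98 mg
L-histidine: 3.88 mmol/L × 155.15 g/mol × 2.26 L ÷ 1000 = 1.36 g
L-methionine: 0.873 g/L × 2.26 L = 1.97 g
sucrose: 23.7 g/L × 2.26 L = 53.56 g
maltose: 28.9 g/L × 2.26 L = 65.31 g

potassium chloride 7.14 g; sodium citrate dihydrate 10.37 g; sodium molybdate dihydrate 31.98 mg; L-histidine 1.36 g; L-methionine 1.97 g; sucrose 53.56 g; maltose 65.31 g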